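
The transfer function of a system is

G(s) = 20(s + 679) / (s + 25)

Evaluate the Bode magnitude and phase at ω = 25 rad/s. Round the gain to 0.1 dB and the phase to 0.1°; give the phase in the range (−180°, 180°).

At s = jω = j25:
zero (s+679): 679 + j25 → |·| = √(679²+25²) = √461666 ≈ 679.46, ∠ = arctan(25/679) ≈ 2.11°
pole (s+25): 25 + j25 → |·| = √(25²+25²) = √1250 ≈ 35.355, ∠ = arctan(25/25) ≈ 45.00°
|G| = 20 · 679.46 / 35.355 ≈ 384.36
Gain = 20 log₁₀(384.36) ≈ 51.69 dB
∠G = 2.11° − 45.00° = -42.89°

51.7 dB, -42.9°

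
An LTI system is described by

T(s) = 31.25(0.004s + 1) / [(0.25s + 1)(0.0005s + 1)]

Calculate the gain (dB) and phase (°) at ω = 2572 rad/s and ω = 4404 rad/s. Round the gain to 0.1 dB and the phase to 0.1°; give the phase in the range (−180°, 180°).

At ω = 2572 rad/s:
zero (1 + j2572·0.004) = 1 + j10.288 → |·| ≈ 10.336, ∠ ≈ 84.45°
pole (1 + j2572·0.25) = 1 + j643 → |·| ≈ 643, ∠ ≈ 89.91°
pole (1 + j2572·0.0005) = 1 + j1.286 → |·| ≈ 1.629, ∠ ≈ 52.13°
|T| = 31.25 · 10.336 / (643 · 1.629) ≈ 0.30837
Gain = 20 log₁₀(0.30837) ≈ -10.22 dB
∠T = (84.45°) − (89.91° + 52.13°) = -57.59°

At ω = 4404 rad/s:
zero (1 + j4404·0.004) = 1 + j17.616 → |·| ≈ 17.644, ∠ ≈ 86.75°
pole (1 + j4404·0.25) = 1 + j1101 → |·| ≈ 1101, ∠ ≈ 89.95°
pole (1 + j4404·0.0005) = 1 + j2.202 → |·| ≈ 2.4184, ∠ ≈ 65.58°
|T| = 31.25 · 17.644 / (1101 · 2.4184) ≈ 0.20708
Gain = 20 log₁₀(0.20708) ≈ -13.68 dB
∠T = (86.75°) − (89.95° + 65.58°) = -68.78°

ω = 2572: -10.2 dB, -57.6°; ω = 4404: -13.7 dB, -68.8°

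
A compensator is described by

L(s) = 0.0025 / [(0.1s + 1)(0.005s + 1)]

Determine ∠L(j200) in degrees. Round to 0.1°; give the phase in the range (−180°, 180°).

-132.1°

At ω = 200 rad/s:
pole (1 + j200·0.1) = 1 + j20 → |·| ≈ 20.025, ∠ ≈ 87.14°
pole (1 + j200·0.005) = 1 + j1 → |·| ≈ 1.4142, ∠ ≈ 45.00°
∠L = (0°) − (87.14° + 45.00°) = -132.14°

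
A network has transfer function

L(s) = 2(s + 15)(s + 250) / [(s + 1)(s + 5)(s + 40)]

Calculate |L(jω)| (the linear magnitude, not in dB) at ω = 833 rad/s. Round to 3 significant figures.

At s = jω = j833:
zero (s+15): 15 + j833 → |·| = √(15²+833²) = √694114 ≈ 833.14, ∠ = arctan(833/15) ≈ 88.97°
zero (s+250): 250 + j833 → |·| = √(250²+833²) = √756389 ≈ 869.71, ∠ = arctan(833/250) ≈ 73.29°
pole (s+1): 1 + j833 → |·| = √(1²+833²) = √693890 ≈ 833, ∠ = arctan(833/1) ≈ 89.93°
pole (s+5): 5 + j833 → |·| = √(5²+833²) = √693914 ≈ 833.02, ∠ = arctan(833/5) ≈ 89.66°
pole (s+40): 40 + j833 → |·| = √(40²+833²) = √695489 ≈ 833.96, ∠ = arctan(833/40) ≈ 87.25°
|L| = 2 · 7.2459e+05 / 5.7869e+08 ≈ 0.0025042

0.00250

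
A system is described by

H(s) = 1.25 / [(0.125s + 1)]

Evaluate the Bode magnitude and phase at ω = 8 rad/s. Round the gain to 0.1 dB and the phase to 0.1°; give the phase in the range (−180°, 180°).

-1.1 dB, -45.0°

At ω = 8 rad/s:
pole (1 + j8·0.125) = 1 + j1 → |·| ≈ 1.4142, ∠ ≈ 45.00°
|H| = 1.25 · 1 / (1.4142) ≈ 0.88389
Gain = 20 log₁₀(0.88389) ≈ -1.07 dB
∠H = (0°) − (45.00°) = -45.00°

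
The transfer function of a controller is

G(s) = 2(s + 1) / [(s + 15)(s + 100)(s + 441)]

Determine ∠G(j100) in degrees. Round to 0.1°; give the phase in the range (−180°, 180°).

At s = jω = j100:
zero (s+1): 1 + j100 → |·| = √(1²+100²) = √10001 ≈ 100, ∠ = arctan(100/1) ≈ 89.43°
pole (s+15): 15 + j100 → |·| = √(15²+100²) = √10225 ≈ 101.12, ∠ = arctan(100/15) ≈ 81.47°
pole (s+100): 100 + j100 → |·| = √(100²+100²) = √20000 ≈ 141.42, ∠ = arctan(100/100) ≈ 45.00°
pole (s+441): 441 + j100 → |·| = √(441²+100²) = √204481 ≈ 452.2, ∠ = arctan(100/441) ≈ 12.78°
∠G = 89.43° − 139.25° = -49.82°

-49.8°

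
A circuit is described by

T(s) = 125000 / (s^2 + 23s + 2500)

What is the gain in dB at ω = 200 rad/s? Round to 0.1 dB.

10.4 dB

At s = jω = j200:
quadratic: (j200)² + 23·j200 + 2500 = -37500 + j4600 → |·| ≈ 37781, ∠ ≈ 173.01°
|T| = 125000 / 37781 ≈ 3.3085
Gain = 20 log₁₀(3.3085) ≈ 10.39 dB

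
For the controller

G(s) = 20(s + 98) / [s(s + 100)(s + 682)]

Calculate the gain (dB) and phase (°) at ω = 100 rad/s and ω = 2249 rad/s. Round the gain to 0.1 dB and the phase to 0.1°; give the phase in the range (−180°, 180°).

At s = jω = j100:
zero (s+98): 98 + j100 → |·| = √(98²+100²) = √19604 ≈ 140.01, ∠ = arctan(100/98) ≈ 45.58°
pole (s+100): 100 + j100 → |·| = √(100²+100²) = √20000 ≈ 141.42, ∠ = arctan(100/100) ≈ 45.00°
pole (s+682): 682 + j100 → |·| = √(682²+100²) = √475124 ≈ 689.29, ∠ = arctan(100/682) ≈ 8.34°
pole at origin: |s| = 100, ∠ = 90.00° (in denominator)
|G| = 20 · 140.01 / 9.7479e+06 ≈ 0.00028726
Gain = 20 log₁₀(0.00028726) ≈ -70.83 dB
∠G = 45.58° − 143.34° = -97.76°

At s = jω = j2249:
zero (s+98): 98 + j2249 → |·| = √(98²+2249²) = √5067605 ≈ 2251.1, ∠ = arctan(2249/98) ≈ 87.50°
pole (s+100): 100 + j2249 → |·| = √(100²+2249²) = √5068001 ≈ 2251.2, ∠ = arctan(2249/100) ≈ 87.45°
pole (s+682): 682 + j2249 → |·| = √(682²+2249²) = √5523125 ≈ 2350.1, ∠ = arctan(2249/682) ≈ 73.13°
pole at origin: |s| = 2249, ∠ = 90.00° (in denominator)
|G| = 20 · 2251.1 / 1.1898e+10 ≈ 3.784e-06
Gain = 20 log₁₀(3.784e-06) ≈ -108.44 dB
∠G = 87.50° − 250.58° = -163.08°

ω = 100: -70.8 dB, -97.8°; ω = 2249: -108.4 dB, -163.1°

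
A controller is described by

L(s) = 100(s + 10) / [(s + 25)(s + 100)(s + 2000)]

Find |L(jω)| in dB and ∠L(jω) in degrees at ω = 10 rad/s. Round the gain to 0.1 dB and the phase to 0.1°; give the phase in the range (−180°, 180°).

-71.7 dB, 17.2°

At s = jω = j10:
zero (s+10): 10 + j10 → |·| = √(10²+10²) = √200 ≈ 14.142, ∠ = arctan(10/10) ≈ 45.00°
pole (s+25): 25 + j10 → |·| = √(25²+10²) = √725 ≈ 26.926, ∠ = arctan(10/25) ≈ 21.80°
pole (s+100): 100 + j10 → |·| = √(100²+10²) = √10100 ≈ 100.5, ∠ = arctan(10/100) ≈ 5.71°
pole (s+2000): 2000 + j10 → |·| = √(2000²+10²) = √4000100 ≈ 2000, ∠ = arctan(10/2000) ≈ 0.29°
|L| = 100 · 14.142 / 5.4121e+06 ≈ 0.0002613
Gain = 20 log₁₀(0.0002613) ≈ -71.66 dB
∠L = 45.00° − 27.80° = 17.20°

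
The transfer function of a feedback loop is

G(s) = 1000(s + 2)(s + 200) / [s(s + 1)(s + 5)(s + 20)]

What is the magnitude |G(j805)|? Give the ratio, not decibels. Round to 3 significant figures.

0.00159

At s = jω = j805:
zero (s+2): 2 + j805 → |·| = √(2²+805²) = √648029 ≈ 805, ∠ = arctan(805/2) ≈ 89.86°
zero (s+200): 200 + j805 → |·| = √(200²+805²) = √688025 ≈ 829.47, ∠ = arctan(805/200) ≈ 76.05°
pole (s+1): 1 + j805 → |·| = √(1²+805²) = √648026 ≈ 805, ∠ = arctan(805/1) ≈ 89.93°
pole (s+5): 5 + j805 → |·| = √(5²+805²) = √648050 ≈ 805.02, ∠ = arctan(805/5) ≈ 89.64°
pole (s+20): 20 + j805 → |·| = √(20²+805²) = √648425 ≈ 805.25, ∠ = arctan(805/20) ≈ 88.58°
pole at origin: |s| = 805, ∠ = 90.00° (in denominator)
|G| = 1000 · 6.6772e+05 / 4.2008e+11 ≈ 0.0015895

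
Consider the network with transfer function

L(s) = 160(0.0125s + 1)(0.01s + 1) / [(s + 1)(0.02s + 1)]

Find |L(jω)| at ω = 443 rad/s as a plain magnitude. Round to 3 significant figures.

At ω = 443 rad/s:
zero (1 + j443·0.0125) = 1 + j5.5375 → |·| ≈ 5.6271, ∠ ≈ 79.76°
zero (1 + j443·0.01) = 1 + j4.43 → |·| ≈ 4.5415, ∠ ≈ 77.28°
pole (1 + j443·1) = 1 + j443 → |·| ≈ 443, ∠ ≈ 89.87°
pole (1 + j443·0.02) = 1 + j8.86 → |·| ≈ 8.9163, ∠ ≈ 83.56°
|L| = 160 · 5.6271 · 4.5415 / (443 · 8.9163) ≈ 1.0352

1.04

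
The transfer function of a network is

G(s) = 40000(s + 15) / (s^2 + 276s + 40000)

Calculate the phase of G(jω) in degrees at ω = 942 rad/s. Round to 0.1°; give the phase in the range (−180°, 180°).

-73.9°

At s = jω = j942:
zero (s+15): 15 + j942 → |·| = √(15²+942²) = √887589 ≈ 942.12, ∠ = arctan(942/15) ≈ 89.09°
quadratic: (j942)² + 276·j942 + 40000 = -847364 + j259992 → |·| ≈ 8.8635e+05, ∠ ≈ 162.94°
∠G = 89.09° − 162.94° = -73.85°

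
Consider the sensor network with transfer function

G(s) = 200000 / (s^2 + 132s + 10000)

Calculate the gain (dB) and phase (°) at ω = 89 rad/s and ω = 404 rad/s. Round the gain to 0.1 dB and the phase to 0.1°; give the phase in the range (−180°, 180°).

At s = jω = j89:
quadratic: (j89)² + 132·j89 + 10000 = 2079 + j11748 → |·| ≈ 11931, ∠ ≈ 79.96°
|G| = 200000 / 11931 ≈ 16.763
Gain = 20 log₁₀(16.763) ≈ 24.49 dB
∠G = 0.00° − 79.96° = -79.96°

At s = jω = j404:
quadratic: (j404)² + 132·j404 + 10000 = -153216 + j53328 → |·| ≈ 1.6223e+05, ∠ ≈ 160.81°
|G| = 200000 / 1.6223e+05 ≈ 1.2328
Gain = 20 log₁₀(1.2328) ≈ 1.82 dB
∠G = 0.00° − 160.81° = -160.81°

ω = 89: 24.5 dB, -80.0°; ω = 404: 1.8 dB, -160.8°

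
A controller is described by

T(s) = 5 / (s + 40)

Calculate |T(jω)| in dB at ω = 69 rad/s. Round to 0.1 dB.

-24.1 dB

At s = jω = j69:
pole (s+40): 40 + j69 → |·| = √(40²+69²) = √6361 ≈ 79.756, ∠ = arctan(69/40) ≈ 59.90°
|T| = 5 / 79.756 ≈ 0.062691
Gain = 20 log₁₀(0.062691) ≈ -24.06 dB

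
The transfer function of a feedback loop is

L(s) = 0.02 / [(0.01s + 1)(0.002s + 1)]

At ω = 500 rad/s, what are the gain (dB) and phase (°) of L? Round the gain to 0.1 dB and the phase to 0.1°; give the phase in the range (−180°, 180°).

-51.1 dB, -123.7°

At ω = 500 rad/s:
pole (1 + j500·0.01) = 1 + j5 → |·| ≈ 5.099, ∠ ≈ 78.69°
pole (1 + j500·0.002) = 1 + j1 → |·| ≈ 1.4142, ∠ ≈ 45.00°
|L| = 0.02 · 1 / (5.099 · 1.4142) ≈ 0.0027735
Gain = 20 log₁₀(0.0027735) ≈ -51.14 dB
∠L = (0°) − (78.69° + 45.00°) = -123.69°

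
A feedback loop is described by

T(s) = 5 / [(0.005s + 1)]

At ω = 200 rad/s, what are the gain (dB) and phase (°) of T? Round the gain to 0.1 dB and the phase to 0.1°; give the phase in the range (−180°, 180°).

11.0 dB, -45.0°

At ω = 200 rad/s:
pole (1 + j200·0.005) = 1 + j1 → |·| ≈ 1.4142, ∠ ≈ 45.00°
|T| = 5 · 1 / (1.4142) ≈ 3.5356
Gain = 20 log₁₀(3.5356) ≈ 10.97 dB
∠T = (0°) − (45.00°) = -45.00°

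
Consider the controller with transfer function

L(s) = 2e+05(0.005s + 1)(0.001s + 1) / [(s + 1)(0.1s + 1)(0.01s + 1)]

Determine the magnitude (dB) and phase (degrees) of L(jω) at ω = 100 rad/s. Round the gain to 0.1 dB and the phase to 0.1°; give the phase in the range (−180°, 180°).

At ω = 100 rad/s:
zero (1 + j100·0.005) = 1 + j0.5 → |·| ≈ 1.118, ∠ ≈ 26.57°
zero (1 + j100·0.001) = 1 + j0.1 → |·| ≈ 1.005, ∠ ≈ 5.71°
pole (1 + j100·1) = 1 + j100 → |·| ≈ 100, ∠ ≈ 89.43°
pole (1 + j100·0.1) = 1 + j10 → |·| ≈ 10.05, ∠ ≈ 84.29°
pole (1 + j100·0.01) = 1 + j1 → |·| ≈ 1.4142, ∠ ≈ 45.00°
|L| = 2e+05 · 1.118 · 1.005 / (100 · 10.05 · 1.4142) ≈ 158.11
Gain = 20 log₁₀(158.11) ≈ 43.98 dB
∠L = (26.57° + 5.71°) − (89.43° + 84.29° + 45.00°) = -186.44° ≡ 173.56° (principal value)

44.0 dB, 173.6°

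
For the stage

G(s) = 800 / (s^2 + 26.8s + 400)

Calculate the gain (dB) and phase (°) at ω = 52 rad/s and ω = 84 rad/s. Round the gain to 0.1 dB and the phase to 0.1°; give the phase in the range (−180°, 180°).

ω = 52: -10.5 dB, -148.8°; ω = 84: -18.9 dB, -161.3°

At s = jω = j52:
quadratic: (j52)² + 26.8·j52 + 400 = -2304 + j1393.6 → |·| ≈ 2692.7, ∠ ≈ 148.83°
|G| = 800 / 2692.7 ≈ 0.2971
Gain = 20 log₁₀(0.2971) ≈ -10.54 dB
∠G = 0.00° − 148.83° = -148.83°

At s = jω = j84:
quadratic: (j84)² + 26.8·j84 + 400 = -6656 + j2251.2 → |·| ≈ 7026.4, ∠ ≈ 161.31°
|G| = 800 / 7026.4 ≈ 0.11386
Gain = 20 log₁₀(0.11386) ≈ -18.87 dB
∠G = 0.00° − 161.31° = -161.31°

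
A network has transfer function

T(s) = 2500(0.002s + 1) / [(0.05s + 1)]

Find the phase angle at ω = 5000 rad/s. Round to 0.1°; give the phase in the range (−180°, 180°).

-5.5°

At ω = 5000 rad/s:
zero (1 + j5000·0.002) = 1 + j10 → |·| ≈ 10.05, ∠ ≈ 84.29°
pole (1 + j5000·0.05) = 1 + j250 → |·| ≈ 250, ∠ ≈ 89.77°
∠T = (84.29°) − (89.77°) = -5.48°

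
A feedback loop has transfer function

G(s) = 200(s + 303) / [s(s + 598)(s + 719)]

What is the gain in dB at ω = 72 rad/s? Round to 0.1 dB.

-54.0 dB

At s = jω = j72:
zero (s+303): 303 + j72 → |·| = √(303²+72²) = √96993 ≈ 311.44, ∠ = arctan(72/303) ≈ 13.37°
pole (s+598): 598 + j72 → |·| = √(598²+72²) = √362788 ≈ 602.32, ∠ = arctan(72/598) ≈ 6.87°
pole (s+719): 719 + j72 → |·| = √(719²+72²) = √522145 ≈ 722.6, ∠ = arctan(72/719) ≈ 5.72°
pole at origin: |s| = 72, ∠ = 90.00° (in denominator)
|G| = 200 · 311.44 / 3.1337e+07 ≈ 0.0019877
Gain = 20 log₁₀(0.0019877) ≈ -54.03 dB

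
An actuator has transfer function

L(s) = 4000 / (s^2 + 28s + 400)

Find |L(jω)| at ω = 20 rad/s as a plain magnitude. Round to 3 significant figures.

At s = jω = j20:
quadratic: (j20)² + 28·j20 + 400 = 0 + j560 → |·| ≈ 560, ∠ ≈ 90.00°
|L| = 4000 / 560 ≈ 7.1429

7.14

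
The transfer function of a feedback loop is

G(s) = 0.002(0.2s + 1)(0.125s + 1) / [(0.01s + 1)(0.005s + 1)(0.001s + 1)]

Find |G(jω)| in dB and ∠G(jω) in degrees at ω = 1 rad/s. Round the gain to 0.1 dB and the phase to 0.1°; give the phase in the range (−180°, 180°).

-53.7 dB, 17.5°

At ω = 1 rad/s:
zero (1 + j1·0.2) = 1 + j0.2 → |·| ≈ 1.0198, ∠ ≈ 11.31°
zero (1 + j1·0.125) = 1 + j0.125 → |·| ≈ 1.0078, ∠ ≈ 7.13°
pole (1 + j1·0.01) = 1 + j0.01 → |·| ≈ 1, ∠ ≈ 0.57°
pole (1 + j1·0.005) = 1 + j0.005 → |·| ≈ 1, ∠ ≈ 0.29°
pole (1 + j1·0.001) = 1 + j0.001 → |·| ≈ 1, ∠ ≈ 0.06°
|G| = 0.002 · 1.0198 · 1.0078 / (1 · 1 · 1) ≈ 0.0020555
Gain = 20 log₁₀(0.0020555) ≈ -53.74 dB
∠G = (11.31° + 7.13°) − (0.57° + 0.29° + 0.06°) = 17.52°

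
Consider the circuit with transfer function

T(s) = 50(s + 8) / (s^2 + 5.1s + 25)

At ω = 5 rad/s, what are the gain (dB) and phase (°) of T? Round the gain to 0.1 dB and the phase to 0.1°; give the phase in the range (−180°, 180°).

At s = jω = j5:
zero (s+8): 8 + j5 → |·| = √(8²+5²) = √89 ≈ 9.434, ∠ = arctan(5/8) ≈ 32.01°
quadratic: (j5)² + 5.1·j5 + 25 = 0 + j25.5 → |·| ≈ 25.5, ∠ ≈ 90.00°
|T| = 50 · 9.434 / 25.5 ≈ 18.498
Gain = 20 log₁₀(18.498) ≈ 25.34 dB
∠T = 32.01° − 90.00° = -57.99°

25.3 dB, -58.0°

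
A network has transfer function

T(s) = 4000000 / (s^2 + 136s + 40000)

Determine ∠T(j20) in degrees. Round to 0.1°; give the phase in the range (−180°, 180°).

At s = jω = j20:
quadratic: (j20)² + 136·j20 + 40000 = 39600 + j2720 → |·| ≈ 39693, ∠ ≈ 3.93°
∠T = 0.00° − 3.93° = -3.93°

-3.9°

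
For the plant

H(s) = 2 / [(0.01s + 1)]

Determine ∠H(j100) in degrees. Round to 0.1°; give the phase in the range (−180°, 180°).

-45.0°

At ω = 100 rad/s:
pole (1 + j100·0.01) = 1 + j1 → |·| ≈ 1.4142, ∠ ≈ 45.00°
∠H = (0°) − (45.00°) = -45.00°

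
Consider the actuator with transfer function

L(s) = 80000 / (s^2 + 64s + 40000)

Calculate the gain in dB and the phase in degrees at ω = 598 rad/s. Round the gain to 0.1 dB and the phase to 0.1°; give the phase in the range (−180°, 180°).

At s = jω = j598:
quadratic: (j598)² + 64·j598 + 40000 = -317604 + j38272 → |·| ≈ 3.199e+05, ∠ ≈ 173.13°
|L| = 80000 / 3.199e+05 ≈ 0.25008
Gain = 20 log₁₀(0.25008) ≈ -12.04 dB
∠L = 0.00° − 173.13° = -173.13°

-12.0 dB, -173.1°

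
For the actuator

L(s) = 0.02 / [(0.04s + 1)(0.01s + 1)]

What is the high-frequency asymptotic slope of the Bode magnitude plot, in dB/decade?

-40 dB/decade

Each pole contributes −20 dB/decade at high frequency; each zero contributes +20 dB/decade.
Net: 0 zero(s) − 2 pole(s) → -40 dB/decade.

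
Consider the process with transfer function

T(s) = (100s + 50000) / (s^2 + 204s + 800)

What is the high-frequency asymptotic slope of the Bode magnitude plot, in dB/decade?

Each pole contributes −20 dB/decade at high frequency; each zero contributes +20 dB/decade.
Net: 1 zero(s) − 2 pole(s) → -20 dB/decade.

-20 dB/decade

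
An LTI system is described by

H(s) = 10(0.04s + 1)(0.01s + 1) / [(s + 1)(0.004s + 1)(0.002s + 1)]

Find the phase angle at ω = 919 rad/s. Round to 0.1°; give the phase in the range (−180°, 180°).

At ω = 919 rad/s:
zero (1 + j919·0.04) = 1 + j36.76 → |·| ≈ 36.774, ∠ ≈ 88.44°
zero (1 + j919·0.01) = 1 + j9.19 → |·| ≈ 9.2442, ∠ ≈ 83.79°
pole (1 + j919·1) = 1 + j919 → |·| ≈ 919, ∠ ≈ 89.94°
pole (1 + j919·0.004) = 1 + j3.676 → |·| ≈ 3.8096, ∠ ≈ 74.78°
pole (1 + j919·0.002) = 1 + j1.838 → |·| ≈ 2.0924, ∠ ≈ 61.45°
∠H = (88.44° + 83.79°) − (89.94° + 74.78° + 61.45°) = -53.94°

-53.9°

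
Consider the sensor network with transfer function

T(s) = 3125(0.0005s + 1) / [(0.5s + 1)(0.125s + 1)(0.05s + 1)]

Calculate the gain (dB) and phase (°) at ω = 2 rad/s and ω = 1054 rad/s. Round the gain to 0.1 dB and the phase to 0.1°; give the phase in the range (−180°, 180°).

At ω = 2 rad/s:
zero (1 + j2·0.0005) = 1 + j0.001 → |·| ≈ 1, ∠ ≈ 0.06°
pole (1 + j2·0.5) = 1 + j1 → |·| ≈ 1.4142, ∠ ≈ 45.00°
pole (1 + j2·0.125) = 1 + j0.25 → |·| ≈ 1.0308, ∠ ≈ 14.04°
pole (1 + j2·0.05) = 1 + j0.1 → |·| ≈ 1.005, ∠ ≈ 5.71°
|T| = 3125 · 1 / (1.4142 · 1.0308 · 1.005) ≈ 2133
Gain = 20 log₁₀(2133) ≈ 66.58 dB
∠T = (0.06°) − (45.00° + 14.04° + 5.71°) = -64.69°

At ω = 1054 rad/s:
zero (1 + j1054·0.0005) = 1 + j0.527 → |·| ≈ 1.1304, ∠ ≈ 27.79°
pole (1 + j1054·0.5) = 1 + j527 → |·| ≈ 527, ∠ ≈ 89.89°
pole (1 + j1054·0.125) = 1 + j131.75 → |·| ≈ 131.75, ∠ ≈ 89.57°
pole (1 + j1054·0.05) = 1 + j52.7 → |·| ≈ 52.709, ∠ ≈ 88.91°
|T| = 3125 · 1.1304 / (527 · 131.75 · 52.709) ≈ 0.00096524
Gain = 20 log₁₀(0.00096524) ≈ -60.31 dB
∠T = (27.79°) − (89.89° + 89.57° + 88.91°) = -240.58° ≡ 119.42° (principal value)

ω = 2: 66.6 dB, -64.7°; ω = 1054: -60.3 dB, 119.4°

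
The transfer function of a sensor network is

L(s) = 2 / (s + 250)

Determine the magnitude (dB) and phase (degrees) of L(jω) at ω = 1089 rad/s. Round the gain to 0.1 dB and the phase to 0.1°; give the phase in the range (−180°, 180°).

-54.9 dB, -77.1°

At s = jω = j1089:
pole (s+250): 250 + j1089 → |·| = √(250²+1089²) = √1248421 ≈ 1117.3, ∠ = arctan(1089/250) ≈ 77.07°
|L| = 2 / 1117.3 ≈ 0.00179
Gain = 20 log₁₀(0.00179) ≈ -54.94 dB
∠L = 0.00° − 77.07° = -77.07°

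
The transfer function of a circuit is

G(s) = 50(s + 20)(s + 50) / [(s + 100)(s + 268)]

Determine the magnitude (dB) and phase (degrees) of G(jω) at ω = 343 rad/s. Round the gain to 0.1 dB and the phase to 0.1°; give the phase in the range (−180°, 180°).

31.7 dB, 42.6°

At s = jω = j343:
zero (s+20): 20 + j343 → |·| = √(20²+343²) = √118049 ≈ 343.58, ∠ = arctan(343/20) ≈ 86.66°
zero (s+50): 50 + j343 → |·| = √(50²+343²) = √120149 ≈ 346.63, ∠ = arctan(343/50) ≈ 81.71°
pole (s+100): 100 + j343 → |·| = √(100²+343²) = √127649 ≈ 357.28, ∠ = arctan(343/100) ≈ 73.75°
pole (s+268): 268 + j343 → |·| = √(268²+343²) = √189473 ≈ 435.28, ∠ = arctan(343/268) ≈ 52.00°
|G| = 50 · 1.191e+05 / 1.5552e+05 ≈ 38.291
Gain = 20 log₁₀(38.291) ≈ 31.66 dB
∠G = 168.37° − 125.75° = 42.62°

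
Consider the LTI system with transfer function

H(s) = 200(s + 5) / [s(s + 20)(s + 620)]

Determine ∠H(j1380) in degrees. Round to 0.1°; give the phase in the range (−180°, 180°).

At s = jω = j1380:
zero (s+5): 5 + j1380 → |·| = √(5²+1380²) = √1904425 ≈ 1380, ∠ = arctan(1380/5) ≈ 89.79°
pole (s+20): 20 + j1380 → |·| = √(20²+1380²) = √1904800 ≈ 1380.1, ∠ = arctan(1380/20) ≈ 89.17°
pole (s+620): 620 + j1380 → |·| = √(620²+1380²) = √2288800 ≈ 1512.9, ∠ = arctan(1380/620) ≈ 65.81°
pole at origin: |s| = 1380, ∠ = 90.00° (in denominator)
∠H = 89.79° − 244.98° = -155.19°

-155.2°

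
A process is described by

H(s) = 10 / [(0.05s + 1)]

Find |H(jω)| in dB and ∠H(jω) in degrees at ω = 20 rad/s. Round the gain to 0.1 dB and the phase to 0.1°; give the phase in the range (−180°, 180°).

At ω = 20 rad/s:
pole (1 + j20·0.05) = 1 + j1 → |·| ≈ 1.4142, ∠ ≈ 45.00°
|H| = 10 · 1 / (1.4142) ≈ 7.0711
Gain = 20 log₁₀(7.0711) ≈ 16.99 dB
∠H = (0°) − (45.00°) = -45.00°

17.0 dB, -45.0°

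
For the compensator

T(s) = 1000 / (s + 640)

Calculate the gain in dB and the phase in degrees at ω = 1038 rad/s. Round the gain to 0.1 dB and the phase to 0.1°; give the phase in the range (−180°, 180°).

Substitute s = j1038:
Numerator: 1000 = 1000 + j0
Denominator: (j1038) + 640 = 640 + j1038
|N| = √(1000² + 0²) ≈ 1000, ∠N ≈ 0.00°
|D| = √(640² + 1038²) ≈ 1219.4, ∠D ≈ 58.34°
|T| = 1000 / 1219.4 ≈ 0.82008
Gain = 20 log₁₀(0.82008) ≈ -1.72 dB
∠T = 0.00° − 58.34° = -58.34°

-1.7 dB, -58.3°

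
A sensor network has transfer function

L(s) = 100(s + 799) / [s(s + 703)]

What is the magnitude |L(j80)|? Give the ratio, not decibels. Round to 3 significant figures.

At s = jω = j80:
zero (s+799): 799 + j80 → |·| = √(799²+80²) = √644801 ≈ 803, ∠ = arctan(80/799) ≈ 5.72°
pole (s+703): 703 + j80 → |·| = √(703²+80²) = √500609 ≈ 707.54, ∠ = arctan(80/703) ≈ 6.49°
pole at origin: |s| = 80, ∠ = 90.00° (in denominator)
|L| = 100 · 803 / 56603 ≈ 1.4187

1.42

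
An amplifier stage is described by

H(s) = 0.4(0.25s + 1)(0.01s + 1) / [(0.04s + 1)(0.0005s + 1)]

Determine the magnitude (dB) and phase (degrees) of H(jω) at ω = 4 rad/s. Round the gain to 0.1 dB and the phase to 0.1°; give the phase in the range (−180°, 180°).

At ω = 4 rad/s:
zero (1 + j4·0.25) = 1 + j1 → |·| ≈ 1.4142, ∠ ≈ 45.00°
zero (1 + j4·0.01) = 1 + j0.04 → |·| ≈ 1.0008, ∠ ≈ 2.29°
pole (1 + j4·0.04) = 1 + j0.16 → |·| ≈ 1.0127, ∠ ≈ 9.09°
pole (1 + j4·0.0005) = 1 + j0.002 → |·| ≈ 1, ∠ ≈ 0.11°
|H| = 0.4 · 1.4142 · 1.0008 / (1.0127 · 1) ≈ 0.55903
Gain = 20 log₁₀(0.55903) ≈ -5.05 dB
∠H = (45.00° + 2.29°) − (9.09° + 0.11°) = 38.09°

-5.1 dB, 38.1°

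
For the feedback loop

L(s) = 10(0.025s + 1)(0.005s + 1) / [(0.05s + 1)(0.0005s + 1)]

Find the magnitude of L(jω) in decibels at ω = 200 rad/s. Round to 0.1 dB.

At ω = 200 rad/s:
zero (1 + j200·0.025) = 1 + j5 → |·| ≈ 5.099, ∠ ≈ 78.69°
zero (1 + j200·0.005) = 1 + j1 → |·| ≈ 1.4142, ∠ ≈ 45.00°
pole (1 + j200·0.05) = 1 + j10 → |·| ≈ 10.05, ∠ ≈ 84.29°
pole (1 + j200·0.0005) = 1 + j0.1 → |·| ≈ 1.005, ∠ ≈ 5.71°
|L| = 10 · 5.099 · 1.4142 / (10.05 · 1.005) ≈ 7.1394
Gain = 20 log₁₀(7.1394) ≈ 17.07 dB

17.1 dB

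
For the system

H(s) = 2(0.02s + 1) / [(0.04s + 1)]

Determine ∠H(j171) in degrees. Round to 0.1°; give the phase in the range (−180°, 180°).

At ω = 171 rad/s:
zero (1 + j171·0.02) = 1 + j3.42 → |·| ≈ 3.5632, ∠ ≈ 73.70°
pole (1 + j171·0.04) = 1 + j6.84 → |·| ≈ 6.9127, ∠ ≈ 81.68°
∠H = (73.70°) − (81.68°) = -7.98°

-8.0°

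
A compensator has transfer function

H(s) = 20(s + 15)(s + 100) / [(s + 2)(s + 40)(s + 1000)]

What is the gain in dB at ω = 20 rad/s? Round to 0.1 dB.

-24.9 dB

At s = jω = j20:
zero (s+15): 15 + j20 → |·| = √(15²+20²) = √625 ≈ 25, ∠ = arctan(20/15) ≈ 53.13°
zero (s+100): 100 + j20 → |·| = √(100²+20²) = √10400 ≈ 101.98, ∠ = arctan(20/100) ≈ 11.31°
pole (s+2): 2 + j20 → |·| = √(2²+20²) = √404 ≈ 20.1, ∠ = arctan(20/2) ≈ 84.29°
pole (s+40): 40 + j20 → |·| = √(40²+20²) = √2000 ≈ 44.721, ∠ = arctan(20/40) ≈ 26.57°
pole (s+1000): 1000 + j20 → |·| = √(1000²+20²) = √1000400 ≈ 1000.2, ∠ = arctan(20/1000) ≈ 1.15°
|H| = 20 · 2549.5 / 8.9907e+05 ≈ 0.056714
Gain = 20 log₁₀(0.056714) ≈ -24.93 dB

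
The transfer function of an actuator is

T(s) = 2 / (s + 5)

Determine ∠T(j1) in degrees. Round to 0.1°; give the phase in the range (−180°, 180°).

-11.3°

Substitute s = j1:
Numerator: 2 = 2 + j0
Denominator: (j1) + 5 = 5 + j1
|N| = √(2² + 0²) ≈ 2, ∠N ≈ 0.00°
|D| = √(5² + 1²) ≈ 5.099, ∠D ≈ 11.31°
∠T = 0.00° − 11.31° = -11.31°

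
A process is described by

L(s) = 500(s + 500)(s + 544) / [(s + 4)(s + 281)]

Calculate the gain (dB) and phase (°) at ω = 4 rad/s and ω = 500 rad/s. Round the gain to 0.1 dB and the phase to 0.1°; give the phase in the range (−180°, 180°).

At s = jω = j4:
zero (s+500): 500 + j4 → |·| = √(500²+4²) = √250016 ≈ 500.02, ∠ = arctan(4/500) ≈ 0.46°
zero (s+544): 544 + j4 → |·| = √(544²+4²) = √295952 ≈ 544.01, ∠ = arctan(4/544) ≈ 0.42°
pole (s+4): 4 + j4 → |·| = √(4²+4²) = √32 ≈ 5.6569, ∠ = arctan(4/4) ≈ 45.00°
pole (s+281): 281 + j4 → |·| = √(281²+4²) = √78977 ≈ 281.03, ∠ = arctan(4/281) ≈ 0.82°
|L| = 500 · 2.7202e+05 / 1589.8 ≈ 85552
Gain = 20 log₁₀(85552) ≈ 98.64 dB
∠L = 0.88° − 45.82° = -44.94°

At s = jω = j500:
zero (s+500): 500 + j500 → |·| = √(500²+500²) = √500000 ≈ 707.11, ∠ = arctan(500/500) ≈ 45.00°
zero (s+544): 544 + j500 → |·| = √(544²+500²) = √545936 ≈ 738.87, ∠ = arctan(500/544) ≈ 42.59°
pole (s+4): 4 + j500 → |·| = √(4²+500²) = √250016 ≈ 500.02, ∠ = arctan(500/4) ≈ 89.54°
pole (s+281): 281 + j500 → |·| = √(281²+500²) = √328961 ≈ 573.55, ∠ = arctan(500/281) ≈ 60.66°
|L| = 500 · 5.2246e+05 / 2.8679e+05 ≈ 910.88
Gain = 20 log₁₀(910.88) ≈ 59.19 dB
∠L = 87.59° − 150.20° = -62.61°

ω = 4: 98.6 dB, -44.9°; ω = 500: 59.2 dB, -62.6°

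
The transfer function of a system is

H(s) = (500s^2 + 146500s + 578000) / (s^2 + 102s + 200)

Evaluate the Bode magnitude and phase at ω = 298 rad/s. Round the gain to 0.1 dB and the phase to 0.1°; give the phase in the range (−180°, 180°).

Substitute s = j298:
Numerator: 500(j298)^2 + 146500(j298) + 578000 = -43824000 + j43657000
Denominator: (j298)^2 + 102(j298) + 200 = -88604 + j30396
|N| = √(43824000² + 43657000²) ≈ 6.1859e+07, ∠N ≈ 135.11°
|D| = √(88604² + 30396²) ≈ 93673, ∠D ≈ 161.07°
|H| = 6.1859e+07 / 93673 ≈ 660.37
Gain = 20 log₁₀(660.37) ≈ 56.40 dB
∠H = 135.11° − 161.07° = -25.96°

56.4 dB, -26.0°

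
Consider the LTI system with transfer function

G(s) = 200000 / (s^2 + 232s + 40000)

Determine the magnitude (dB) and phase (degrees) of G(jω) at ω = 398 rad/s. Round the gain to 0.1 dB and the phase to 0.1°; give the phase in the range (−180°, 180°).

2.5 dB, -142.1°

At s = jω = j398:
quadratic: (j398)² + 232·j398 + 40000 = -118404 + j92336 → |·| ≈ 1.5015e+05, ∠ ≈ 142.05°
|G| = 200000 / 1.5015e+05 ≈ 1.332
Gain = 20 log₁₀(1.332) ≈ 2.49 dB
∠G = 0.00° − 142.05° = -142.05°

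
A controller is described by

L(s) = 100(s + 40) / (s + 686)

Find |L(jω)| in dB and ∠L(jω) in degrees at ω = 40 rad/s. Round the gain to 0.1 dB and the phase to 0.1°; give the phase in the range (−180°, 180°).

18.3 dB, 41.7°

At s = jω = j40:
zero (s+40): 40 + j40 → |·| = √(40²+40²) = √3200 ≈ 56.569, ∠ = arctan(40/40) ≈ 45.00°
pole (s+686): 686 + j40 → |·| = √(686²+40²) = √472196 ≈ 687.17, ∠ = arctan(40/686) ≈ 3.34°
|L| = 100 · 56.569 / 687.17 ≈ 8.2322
Gain = 20 log₁₀(8.2322) ≈ 18.31 dB
∠L = 45.00° − 3.34° = 41.66°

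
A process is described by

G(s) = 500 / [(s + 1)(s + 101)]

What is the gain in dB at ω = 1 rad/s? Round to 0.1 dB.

At s = jω = j1:
pole (s+1): 1 + j1 → |·| = √(1²+1²) = √2 ≈ 1.4142, ∠ = arctan(1/1) ≈ 45.00°
pole (s+101): 101 + j1 → |·| = √(101²+1²) = √10202 ≈ 101, ∠ = arctan(1/101) ≈ 0.57°
|G| = 500 / 142.83 ≈ 3.5007
Gain = 20 log₁₀(3.5007) ≈ 10.88 dB

10.9 dB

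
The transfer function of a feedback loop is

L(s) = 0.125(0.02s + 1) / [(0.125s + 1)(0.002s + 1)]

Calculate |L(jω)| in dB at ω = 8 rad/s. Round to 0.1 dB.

-21.0 dB

At ω = 8 rad/s:
zero (1 + j8·0.02) = 1 + j0.16 → |·| ≈ 1.0127, ∠ ≈ 9.09°
pole (1 + j8·0.125) = 1 + j1 → |·| ≈ 1.4142, ∠ ≈ 45.00°
pole (1 + j8·0.002) = 1 + j0.016 → |·| ≈ 1.0001, ∠ ≈ 0.92°
|L| = 0.125 · 1.0127 / (1.4142 · 1.0001) ≈ 0.089503
Gain = 20 log₁₀(0.089503) ≈ -20.96 dB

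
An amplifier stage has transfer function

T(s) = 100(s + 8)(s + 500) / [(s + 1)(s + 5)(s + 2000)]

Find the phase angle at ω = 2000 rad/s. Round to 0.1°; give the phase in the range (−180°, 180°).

At s = jω = j2000:
zero (s+8): 8 + j2000 → |·| = √(8²+2000²) = √4000064 ≈ 2000, ∠ = arctan(2000/8) ≈ 89.77°
zero (s+500): 500 + j2000 → |·| = √(500²+2000²) = √4250000 ≈ 2061.6, ∠ = arctan(2000/500) ≈ 75.96°
pole (s+1): 1 + j2000 → |·| = √(1²+2000²) = √4000001 ≈ 2000, ∠ = arctan(2000/1) ≈ 89.97°
pole (s+5): 5 + j2000 → |·| = √(5²+2000²) = √4000025 ≈ 2000, ∠ = arctan(2000/5) ≈ 89.86°
pole (s+2000): 2000 + j2000 → |·| = √(2000²+2000²) = √8000000 ≈ 2828.4, ∠ = arctan(2000/2000) ≈ 45.00°
∠T = 165.73° − 224.83° = -59.10°

-59.1°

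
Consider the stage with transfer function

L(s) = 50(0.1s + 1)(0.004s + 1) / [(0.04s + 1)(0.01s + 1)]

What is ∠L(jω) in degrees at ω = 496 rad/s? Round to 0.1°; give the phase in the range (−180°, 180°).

-13.6°

At ω = 496 rad/s:
zero (1 + j496·0.1) = 1 + j49.6 → |·| ≈ 49.61, ∠ ≈ 88.84°
zero (1 + j496·0.004) = 1 + j1.984 → |·| ≈ 2.2218, ∠ ≈ 63.25°
pole (1 + j496·0.04) = 1 + j19.84 → |·| ≈ 19.865, ∠ ≈ 87.11°
pole (1 + j496·0.01) = 1 + j4.96 → |·| ≈ 5.0598, ∠ ≈ 78.60°
∠L = (88.84° + 63.25°) − (87.11° + 78.60°) = -13.62°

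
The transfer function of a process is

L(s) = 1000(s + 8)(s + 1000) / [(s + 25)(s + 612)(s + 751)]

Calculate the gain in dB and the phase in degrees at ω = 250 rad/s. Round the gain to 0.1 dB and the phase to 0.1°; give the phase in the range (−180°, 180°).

5.9 dB, -22.7°

At s = jω = j250:
zero (s+8): 8 + j250 → |·| = √(8²+250²) = √62564 ≈ 250.13, ∠ = arctan(250/8) ≈ 88.17°
zero (s+1000): 1000 + j250 → |·| = √(1000²+250²) = √1062500 ≈ 1030.8, ∠ = arctan(250/1000) ≈ 14.04°
pole (s+25): 25 + j250 → |·| = √(25²+250²) = √63125 ≈ 251.25, ∠ = arctan(250/25) ≈ 84.29°
pole (s+612): 612 + j250 → |·| = √(612²+250²) = √437044 ≈ 661.09, ∠ = arctan(250/612) ≈ 22.22°
pole (s+751): 751 + j250 → |·| = √(751²+250²) = √626501 ≈ 791.52, ∠ = arctan(250/751) ≈ 18.41°
|L| = 1000 · 2.5783e+05 / 1.3147e+08 ≈ 1.9611
Gain = 20 log₁₀(1.9611) ≈ 5.85 dB
∠L = 102.21° − 124.92° = -22.71°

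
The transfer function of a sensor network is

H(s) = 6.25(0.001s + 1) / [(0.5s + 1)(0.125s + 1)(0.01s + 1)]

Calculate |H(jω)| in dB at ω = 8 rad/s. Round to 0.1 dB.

At ω = 8 rad/s:
zero (1 + j8·0.001) = 1 + j0.008 → |·| ≈ 1, ∠ ≈ 0.46°
pole (1 + j8·0.5) = 1 + j4 → |·| ≈ 4.1231, ∠ ≈ 75.96°
pole (1 + j8·0.125) = 1 + j1 → |·| ≈ 1.4142, ∠ ≈ 45.00°
pole (1 + j8·0.01) = 1 + j0.08 → |·| ≈ 1.0032, ∠ ≈ 4.57°
|H| = 6.25 · 1 / (4.1231 · 1.4142 · 1.0032) ≈ 1.0685
Gain = 20 log₁₀(1.0685) ≈ 0.58 dB

0.6 dB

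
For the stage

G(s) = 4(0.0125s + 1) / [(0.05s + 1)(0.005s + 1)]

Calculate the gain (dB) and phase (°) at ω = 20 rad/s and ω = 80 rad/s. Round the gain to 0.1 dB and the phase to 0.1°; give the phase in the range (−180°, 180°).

At ω = 20 rad/s:
zero (1 + j20·0.0125) = 1 + j0.25 → |·| ≈ 1.0308, ∠ ≈ 14.04°
pole (1 + j20·0.05) = 1 + j1 → |·| ≈ 1.4142, ∠ ≈ 45.00°
pole (1 + j20·0.005) = 1 + j0.1 → |·| ≈ 1.005, ∠ ≈ 5.71°
|G| = 4 · 1.0308 / (1.4142 · 1.005) ≈ 2.9011
Gain = 20 log₁₀(2.9011) ≈ 9.25 dB
∠G = (14.04°) − (45.00° + 5.71°) = -36.67°

At ω = 80 rad/s:
zero (1 + j80·0.0125) = 1 + j1 → |·| ≈ 1.4142, ∠ ≈ 45.00°
pole (1 + j80·0.05) = 1 + j4 → |·| ≈ 4.1231, ∠ ≈ 75.96°
pole (1 + j80·0.005) = 1 + j0.4 → |·| ≈ 1.077, ∠ ≈ 21.80°
|G| = 4 · 1.4142 / (4.1231 · 1.077) ≈ 1.2739
Gain = 20 log₁₀(1.2739) ≈ 2.10 dB
∠G = (45.00°) − (75.96° + 21.80°) = -52.76°

ω = 20: 9.3 dB, -36.7°; ω = 80: 2.1 dB, -52.8°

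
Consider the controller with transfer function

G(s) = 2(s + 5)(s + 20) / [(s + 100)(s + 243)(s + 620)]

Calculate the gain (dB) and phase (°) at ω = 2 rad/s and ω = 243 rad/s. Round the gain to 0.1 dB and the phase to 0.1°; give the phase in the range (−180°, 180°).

At s = jω = j2:
zero (s+5): 5 + j2 → |·| = √(5²+2²) = √29 ≈ 5.3852, ∠ = arctan(2/5) ≈ 21.80°
zero (s+20): 20 + j2 → |·| = √(20²+2²) = √404 ≈ 20.1, ∠ = arctan(2/20) ≈ 5.71°
pole (s+100): 100 + j2 → |·| = √(100²+2²) = √10004 ≈ 100.02, ∠ = arctan(2/100) ≈ 1.15°
pole (s+243): 243 + j2 → |·| = √(243²+2²) = √59053 ≈ 243.01, ∠ = arctan(2/243) ≈ 0.47°
pole (s+620): 620 + j2 → |·| = √(620²+2²) = √384404 ≈ 620, ∠ = arctan(2/620) ≈ 0.18°
|G| = 2 · 108.24 / 1.507e+07 ≈ 1.4365e-05
Gain = 20 log₁₀(1.4365e-05) ≈ -96.85 dB
∠G = 27.51° − 1.80° = 25.71°

At s = jω = j243:
zero (s+5): 5 + j243 → |·| = √(5²+243²) = √59074 ≈ 243.05, ∠ = arctan(243/5) ≈ 88.82°
zero (s+20): 20 + j243 → |·| = √(20²+243²) = √59449 ≈ 243.82, ∠ = arctan(243/20) ≈ 85.29°
pole (s+100): 100 + j243 → |·| = √(100²+243²) = √69049 ≈ 262.77, ∠ = arctan(243/100) ≈ 67.63°
pole (s+243): 243 + j243 → |·| = √(243²+243²) = √118098 ≈ 343.65, ∠ = arctan(243/243) ≈ 45.00°
pole (s+620): 620 + j243 → |·| = √(620²+243²) = √443449 ≈ 665.92, ∠ = arctan(243/620) ≈ 21.40°
|G| = 2 · 59260 / 6.0133e+07 ≈ 0.001971
Gain = 20 log₁₀(0.001971) ≈ -54.11 dB
∠G = 174.11° − 134.03° = 40.08°

ω = 2: -96.9 dB, 25.7°; ω = 243: -54.1 dB, 40.1°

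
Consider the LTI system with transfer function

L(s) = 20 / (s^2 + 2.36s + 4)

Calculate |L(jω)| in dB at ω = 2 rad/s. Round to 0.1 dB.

At s = jω = j2:
quadratic: (j2)² + 2.36·j2 + 4 = 0 + j4.72 → |·| ≈ 4.72, ∠ ≈ 90.00°
|L| = 20 / 4.72 ≈ 4.2373
Gain = 20 log₁₀(4.2373) ≈ 12.54 dB

12.5 dB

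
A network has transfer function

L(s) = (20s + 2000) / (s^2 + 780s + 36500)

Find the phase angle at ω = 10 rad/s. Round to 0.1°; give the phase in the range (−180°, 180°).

Substitute s = j10:
Numerator: 20(j10) + 2000 = 2000 + j200
Denominator: (j10)^2 + 780(j10) + 36500 = 36400 + j7800
|N| = √(2000² + 200²) ≈ 2010, ∠N ≈ 5.71°
|D| = √(36400² + 7800²) ≈ 37226, ∠D ≈ 12.09°
∠L = 5.71° − 12.09° = -6.38°

-6.4°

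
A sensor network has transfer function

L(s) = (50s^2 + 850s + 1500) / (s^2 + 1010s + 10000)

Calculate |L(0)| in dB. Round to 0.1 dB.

L(0) = 1500 / 10000 = 0.15
20 log₁₀(0.15) ≈ -16.48 dB

-16.5 dB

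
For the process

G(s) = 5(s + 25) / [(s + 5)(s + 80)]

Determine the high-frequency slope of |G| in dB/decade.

Each pole contributes −20 dB/decade at high frequency; each zero contributes +20 dB/decade.
Net: 1 zero(s) − 2 pole(s) → -20 dB/decade.

-20 dB/decade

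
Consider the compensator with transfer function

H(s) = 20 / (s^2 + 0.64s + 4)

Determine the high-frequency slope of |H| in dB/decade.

-40 dB/decade

Each pole contributes −20 dB/decade at high frequency; each zero contributes +20 dB/decade.
Net: 0 zero(s) − 2 pole(s) → -40 dB/decade.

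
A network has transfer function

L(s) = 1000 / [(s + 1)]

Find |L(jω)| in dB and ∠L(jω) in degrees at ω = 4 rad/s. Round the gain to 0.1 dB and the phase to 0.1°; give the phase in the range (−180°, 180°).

At ω = 4 rad/s:
pole (1 + j4·1) = 1 + j4 → |·| ≈ 4.1231, ∠ ≈ 75.96°
|L| = 1000 · 1 / (4.1231) ≈ 242.54
Gain = 20 log₁₀(242.54) ≈ 47.70 dB
∠L = (0°) − (75.96°) = -75.96°

47.7 dB, -76.0°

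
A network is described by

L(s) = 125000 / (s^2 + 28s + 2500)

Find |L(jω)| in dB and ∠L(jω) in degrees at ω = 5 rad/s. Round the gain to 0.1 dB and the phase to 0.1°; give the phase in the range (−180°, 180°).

At s = jω = j5:
quadratic: (j5)² + 28·j5 + 2500 = 2475 + j140 → |·| ≈ 2479, ∠ ≈ 3.24°
|L| = 125000 / 2479 ≈ 50.424
Gain = 20 log₁₀(50.424) ≈ 34.05 dB
∠L = 0.00° − 3.24° = -3.24°

34.1 dB, -3.2°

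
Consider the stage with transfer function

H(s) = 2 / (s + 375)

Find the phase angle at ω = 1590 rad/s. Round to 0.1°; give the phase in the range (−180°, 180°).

At s = jω = j1590:
pole (s+375): 375 + j1590 → |·| = √(375²+1590²) = √2668725 ≈ 1633.6, ∠ = arctan(1590/375) ≈ 76.73°
∠H = 0.00° − 76.73° = -76.73°

-76.7°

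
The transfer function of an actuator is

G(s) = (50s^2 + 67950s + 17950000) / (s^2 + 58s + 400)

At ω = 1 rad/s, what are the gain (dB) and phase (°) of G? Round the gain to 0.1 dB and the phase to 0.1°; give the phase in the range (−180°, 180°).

Substitute s = j1:
Numerator: 50(j1)^2 + 67950(j1) + 17950000 = 17949950 + j67950
Denominator: (j1)^2 + 58(j1) + 400 = 399 + j58
|N| = √(17949950² + 67950²) ≈ 1.795e+07, ∠N ≈ 0.22°
|D| = √(399² + 58²) ≈ 403.19, ∠D ≈ 8.27°
|G| = 1.795e+07 / 403.19 ≈ 44520
Gain = 20 log₁₀(44520) ≈ 92.97 dB
∠G = 0.22° − 8.27° = -8.05°

93.0 dB, -8.1°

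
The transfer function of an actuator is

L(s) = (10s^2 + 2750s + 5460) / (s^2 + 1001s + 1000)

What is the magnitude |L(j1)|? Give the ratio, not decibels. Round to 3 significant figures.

4.32

Substitute s = j1:
Numerator: 10(j1)^2 + 2750(j1) + 5460 = 5450 + j2750
Denominator: (j1)^2 + 1001(j1) + 1000 = 999 + j1001
|N| = √(5450² + 2750²) ≈ 6104.5, ∠N ≈ 26.77°
|D| = √(999² + 1001²) ≈ 1414.2, ∠D ≈ 45.06°
|L| = 6104.5 / 1414.2 ≈ 4.3166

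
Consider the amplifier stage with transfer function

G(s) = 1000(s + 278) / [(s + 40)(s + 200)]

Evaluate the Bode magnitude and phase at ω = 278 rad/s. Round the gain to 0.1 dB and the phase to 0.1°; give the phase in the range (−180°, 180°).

At s = jω = j278:
zero (s+278): 278 + j278 → |·| = √(278²+278²) = √154568 ≈ 393.15, ∠ = arctan(278/278) ≈ 45.00°
pole (s+40): 40 + j278 → |·| = √(40²+278²) = √78884 ≈ 280.86, ∠ = arctan(278/40) ≈ 81.81°
pole (s+200): 200 + j278 → |·| = √(200²+278²) = √117284 ≈ 342.47, ∠ = arctan(278/200) ≈ 54.27°
|G| = 1000 · 393.15 / 96186 ≈ 4.0874
Gain = 20 log₁₀(4.0874) ≈ 12.23 dB
∠G = 45.00° − 136.08° = -91.08°

12.2 dB, -91.1°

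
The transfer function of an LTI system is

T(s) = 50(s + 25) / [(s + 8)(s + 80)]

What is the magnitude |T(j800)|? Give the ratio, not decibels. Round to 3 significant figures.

0.0622

At s = jω = j800:
zero (s+25): 25 + j800 → |·| = √(25²+800²) = √640625 ≈ 800.39, ∠ = arctan(800/25) ≈ 88.21°
pole (s+8): 8 + j800 → |·| = √(8²+800²) = √640064 ≈ 800.04, ∠ = arctan(800/8) ≈ 89.43°
pole (s+80): 80 + j800 → |·| = √(80²+800²) = √646400 ≈ 803.99, ∠ = arctan(800/80) ≈ 84.29°
|T| = 50 · 800.39 / 6.4322e+05 ≈ 0.062217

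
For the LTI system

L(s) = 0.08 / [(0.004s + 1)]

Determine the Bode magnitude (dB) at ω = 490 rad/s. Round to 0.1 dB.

At ω = 490 rad/s:
pole (1 + j490·0.004) = 1 + j1.96 → |·| ≈ 2.2004, ∠ ≈ 62.97°
|L| = 0.08 · 1 / (2.2004) ≈ 0.036357
Gain = 20 log₁₀(0.036357) ≈ -28.79 dB

-28.8 dB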